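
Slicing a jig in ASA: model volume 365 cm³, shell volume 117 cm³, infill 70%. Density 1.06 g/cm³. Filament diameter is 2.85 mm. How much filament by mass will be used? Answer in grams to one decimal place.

308.0 g

Infill region: 365 − 117 → 248 cm³.
Infill deposited: 0.70 × 248 → 173.6 cm³.
Total extruded = 117 + 173.6 = 290.6 cm³.
Mass: 290.6 × 1.06 → 308.036 g.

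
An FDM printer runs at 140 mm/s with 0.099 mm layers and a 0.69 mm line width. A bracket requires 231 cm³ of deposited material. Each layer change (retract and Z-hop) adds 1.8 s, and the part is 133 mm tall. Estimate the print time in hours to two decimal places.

Line area = 0.099 × 0.69, so 0.06831 mm².
Total extruded path = 231000/0.06831 = 3381642.5 mm.
Extrusion time: 3381642.5 / 140 → 24154.6 s.
Layer count = ceil(133 / 0.099) = 1344.
Layer-change overhead = 1344 × 1.8 = 2419.2 s.
Total = 24154.6 + 2419.2 = 26573.8 s = 7.38 hours.

7.38 hours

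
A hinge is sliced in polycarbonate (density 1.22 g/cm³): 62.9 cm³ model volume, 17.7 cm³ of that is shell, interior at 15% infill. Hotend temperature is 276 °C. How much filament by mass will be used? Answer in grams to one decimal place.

Volume inside the shell = 62.9 − 17.7, so 45.2 cm³.
Infill volume = 0.15 × 45.2 = 6.78 cm³.
Total extruded = 17.7 + 6.78, so 24.48 cm³.
Mass = 24.48 × 1.22, so 29.8656 g.

29.9 g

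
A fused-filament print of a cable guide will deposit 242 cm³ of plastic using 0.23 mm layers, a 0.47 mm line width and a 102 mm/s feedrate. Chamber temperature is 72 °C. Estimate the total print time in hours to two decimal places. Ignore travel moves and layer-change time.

Extrusion cross-section = 0.23 × 0.47, so 0.1081 mm².
Path length: 242000 mm³ / 0.1081 mm² → 2238667.9 mm.
Extrusion time = 2238667.9 / 102, so 21947.7 s.
In the requested units: 21947.7 s = 6.10 hours.

6.10 hours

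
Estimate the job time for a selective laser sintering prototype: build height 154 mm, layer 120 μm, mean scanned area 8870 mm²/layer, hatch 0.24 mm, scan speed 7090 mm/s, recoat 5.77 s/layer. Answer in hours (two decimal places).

3.92 hours

Layer count = ceil(154 / 0.12) = 1284.
Per-layer scan distance = 8870 / 0.24 = 36958.3 mm.
Per-layer scan time = 36958.3 / 7090 = 5.2127 s.
Time per layer = 5.2127 + 5.77 = 10.9827 s.
Build time = 1284 × 10.9827 = 14101.7868 s = 3.92 hours.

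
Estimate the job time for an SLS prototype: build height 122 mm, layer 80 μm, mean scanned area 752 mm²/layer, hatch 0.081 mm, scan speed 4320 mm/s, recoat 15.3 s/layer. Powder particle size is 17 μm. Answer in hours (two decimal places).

Number of layers: 122 / 0.08 → 1525 (rounded up).
Hatch length per layer: 752 / 0.081 → 9284 mm.
Scan time per layer: 9284 / 4320 → 2.1491 s.
Per-layer time = 2.1491 + 15.3 = 17.4491 s.
Build time = 1525 × 17.4491 = 26609.8775 s = 7.39 hours.

7.39 hours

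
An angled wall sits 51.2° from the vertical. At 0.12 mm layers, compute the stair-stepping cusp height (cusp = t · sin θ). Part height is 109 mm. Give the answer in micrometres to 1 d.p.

93.5 μm

Cusp = layer height × sin(51.2°) = 0.12 × 0.7793 = 0.093516 mm = 93.5 μm.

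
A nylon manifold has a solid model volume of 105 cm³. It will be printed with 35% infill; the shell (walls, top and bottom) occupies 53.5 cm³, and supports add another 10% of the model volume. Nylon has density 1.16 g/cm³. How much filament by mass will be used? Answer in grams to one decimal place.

95.1 g

Volume inside the shell: 105 − 53.5 → 51.5 cm³.
Deposited infill = 0.35 × 51.5, so 18.025 cm³.
Support = 0.10 × 105 = 10.5 cm³.
Deposited volume = 53.5 + 18.025 + 10.5 = 82.025 cm³.
Mass = 82.025 × 1.16 = 95.149 g.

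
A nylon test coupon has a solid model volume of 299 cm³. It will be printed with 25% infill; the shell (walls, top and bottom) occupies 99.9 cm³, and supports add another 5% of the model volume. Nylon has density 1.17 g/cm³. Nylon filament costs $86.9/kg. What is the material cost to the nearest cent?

$16.74

Infill region = 299 − 99.9 = 199.1 cm³.
Deposited infill = 0.25 × 199.1 = 49.775 cm³.
Support = 0.05 × 299 = 14.95 cm³.
Deposited volume = 99.9 + 49.775 + 14.95 = 164.625 cm³.
Mass = 164.625 × 1.17, so 192.61125 g.
Cost = 192.61125 g / 1000 × $86.9/kg = $16.74.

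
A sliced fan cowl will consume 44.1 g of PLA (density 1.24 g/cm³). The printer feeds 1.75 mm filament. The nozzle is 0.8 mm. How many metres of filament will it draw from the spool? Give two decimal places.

Volume = 44.1 g / 1.24 g·cm⁻³ = 35.5645 cm³ = 35564.5 mm³.
A = π r² = π × 0.875² = 2.4053 mm².
L = V/A = 35564.5/2.4053 = 14785.89 mm → 14.79 m.

14.79 m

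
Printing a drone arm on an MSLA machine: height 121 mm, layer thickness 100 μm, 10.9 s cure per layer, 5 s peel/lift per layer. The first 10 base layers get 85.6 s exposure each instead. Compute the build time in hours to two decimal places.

5.55 hours

Layer count = ceil(121 / 0.1) = 1210.
Base layers = 10 × (85.6 + 5), so 906 s.
Regular layers: 1200 × (10.9 + 5) → 19080 s.
Total = 906 + 19080 = 19986 s = 5.55 hours.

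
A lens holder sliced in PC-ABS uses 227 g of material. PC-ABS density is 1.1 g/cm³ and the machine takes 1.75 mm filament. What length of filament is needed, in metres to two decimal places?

Extruded volume: 227/1.1 = 206.3636 cm³ (206363.6 mm³).
Cross-section of 1.75 mm filament: π·(1.75/2)² = 2.4053 mm².
Length = 206363.6 / 2.4053 = 85795.37 mm = 85.80 m.

85.80 m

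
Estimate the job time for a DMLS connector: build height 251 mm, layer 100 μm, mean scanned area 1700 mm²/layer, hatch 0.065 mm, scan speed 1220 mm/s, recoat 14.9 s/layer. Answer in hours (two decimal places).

25.34 hours

Layer count = ceil(251 / 0.1) = 2510.
Per-layer scan distance: 1700 / 0.065 → 26153.8 mm.
Per-layer scan time: 26153.8 / 1220 → 21.4375 s.
Per-layer time = 21.4375 + 14.9 = 36.3375 s.
2510 layers × 36.3375 s/layer = 91207.125 s, i.e. 25.34 hours.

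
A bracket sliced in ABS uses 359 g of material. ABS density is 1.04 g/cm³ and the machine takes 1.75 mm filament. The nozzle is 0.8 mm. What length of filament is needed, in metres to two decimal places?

143.51 m

Volume = 359 g / 1.04 g·cm⁻³ = 345.1923 cm³ = 345192.3 mm³.
Filament cross-section = π × (1.75/2)² = 2.4053 mm².
L = V/A = 345192.3/2.4053 = 143513.2 mm → 143.51 m.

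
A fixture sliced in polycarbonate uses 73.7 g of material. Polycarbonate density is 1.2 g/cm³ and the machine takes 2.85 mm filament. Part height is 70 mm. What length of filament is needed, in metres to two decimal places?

9.63 m

Extruded volume: 73.7/1.2 = 61.4167 cm³ (61416.7 mm³).
Cross-section of 2.85 mm filament: π·(2.85/2)² = 6.3794 mm².
Length = 61416.7 / 6.3794 = 9627.35 mm = 9.63 m.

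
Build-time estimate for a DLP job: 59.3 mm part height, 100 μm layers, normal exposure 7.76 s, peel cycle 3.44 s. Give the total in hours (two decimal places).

1.84 hours

Number of layers: 59.3 / 0.1 → 593 (rounded up).
Per-layer time = 7.76 + 3.44, so 11.2 s.
Total = 593 × 11.2 = 6641.6 s = 1.84 hours.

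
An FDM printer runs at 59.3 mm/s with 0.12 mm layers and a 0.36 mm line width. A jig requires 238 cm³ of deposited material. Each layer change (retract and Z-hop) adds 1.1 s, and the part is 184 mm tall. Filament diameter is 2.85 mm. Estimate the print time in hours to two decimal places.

Bead cross-section: 0.12 × 0.36 → 0.0432 mm².
Path length: 238000 mm³ / 0.0432 mm² → 5509259.3 mm.
Time extruding = 5509259.3 / 59.3, so 92904.9 s.
Layer count = ceil(184 / 0.12) = 1534.
Z-hop total = 1534 × 1.1 = 1687.4 s.
Altogether 92904.9 + 1687.4 = 94592.3 s, i.e. 26.28 hours.

26.28 hours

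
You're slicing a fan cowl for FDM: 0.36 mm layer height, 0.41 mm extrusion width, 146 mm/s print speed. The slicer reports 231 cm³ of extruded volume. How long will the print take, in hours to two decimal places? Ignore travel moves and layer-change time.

2.98 hours

Bead cross-section = 0.36 × 0.41 = 0.1476 mm².
Path length: 231000 mm³ / 0.1476 mm² → 1565040.7 mm.
Extrusion time = 1565040.7 / 146, so 10719.5 s.
In the requested units: 10719.5 s = 2.98 hours.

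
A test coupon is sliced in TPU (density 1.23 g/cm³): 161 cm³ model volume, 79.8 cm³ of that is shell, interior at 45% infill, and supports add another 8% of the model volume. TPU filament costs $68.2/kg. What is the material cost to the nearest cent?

Volume inside the shell = 161 − 79.8 = 81.2 cm³.
Deposited infill = 0.45 × 81.2, so 36.54 cm³.
Support = 0.08 × 161 = 12.88 cm³.
Total printed volume = 79.8 + 36.54 + 12.88, so 129.22 cm³.
Mass: 129.22 × 1.23 → 158.9406 g.
At $68.2/kg: 158.9406/1000 × 68.2 = $10.84.

$10.84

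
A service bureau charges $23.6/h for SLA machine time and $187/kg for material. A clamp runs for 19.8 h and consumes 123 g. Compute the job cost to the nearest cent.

Time charge: 23.6 × 19.8 → $467.28.
Material charge = 187 × 123/1000 = $23.001.
Total = 467.28 + 23.001 = 490.281 ≈ $490.28.

$490.28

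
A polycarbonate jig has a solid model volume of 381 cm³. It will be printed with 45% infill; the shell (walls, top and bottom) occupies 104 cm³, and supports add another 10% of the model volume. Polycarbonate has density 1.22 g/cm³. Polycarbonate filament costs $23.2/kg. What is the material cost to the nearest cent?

$7.55

Interior volume = 381 − 104 = 277 cm³.
Infill volume = 0.45 × 277, so 124.65 cm³.
Support = 0.10 × 381, so 38.1 cm³.
Total printed volume = 104 + 124.65 + 38.1, so 266.75 cm³.
Mass = 266.75 × 1.22, so 325.435 g.
At $23.2/kg: 325.435/1000 × 23.2 = $7.55.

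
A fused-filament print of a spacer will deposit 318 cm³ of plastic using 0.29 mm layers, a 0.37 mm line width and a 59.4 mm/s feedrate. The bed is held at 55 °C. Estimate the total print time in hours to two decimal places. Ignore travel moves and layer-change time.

13.86 hours

Bead cross-section = 0.29 × 0.37, so 0.1073 mm².
Total extruded path = 318000/0.1073 = 2963653.3 mm.
Print-move time: 2963653.3 / 59.4 → 49893.2 s.
Converting: 49893.2 s = 13.86 hours.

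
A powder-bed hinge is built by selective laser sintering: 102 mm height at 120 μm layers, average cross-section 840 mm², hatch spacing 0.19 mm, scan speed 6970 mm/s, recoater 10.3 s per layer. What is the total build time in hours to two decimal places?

2.58 hours

Layers = ⌈102/0.12⌉ = 850.
Scan path per layer: 840 / 0.19 → 4421.1 mm.
Per-layer scan time: 4421.1 / 6970 → 0.6343 s.
Layer cycle = 0.6343 + 10.3, so 10.9343 s.
Total: 850 × 10.9343 s = 9294.155 s → 2.58 hours.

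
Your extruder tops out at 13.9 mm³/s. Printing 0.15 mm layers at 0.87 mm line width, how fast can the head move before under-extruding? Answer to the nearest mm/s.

107 mm/s

A: 0.15 × 0.87 → 0.1305 mm².
v_max = Q/A = 13.9/0.1305 = 106.51 mm/s → 107 mm/s.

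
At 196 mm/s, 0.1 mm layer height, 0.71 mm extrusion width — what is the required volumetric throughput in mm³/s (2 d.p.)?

13.92

Bead cross-section = 0.1 × 0.71, so 0.071 mm².
Q = v·A = 196 × 0.071 = 13.92 mm³/s.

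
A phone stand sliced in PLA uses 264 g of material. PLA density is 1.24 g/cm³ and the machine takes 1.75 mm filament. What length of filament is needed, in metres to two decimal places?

88.51 m

Extruded volume: 264/1.24 = 212.9032 cm³ (212903.2 mm³).
Cross-section of 1.75 mm filament: π·(1.75/2)² = 2.4053 mm².
Length = 212903.2 / 2.4053 = 88514.2 mm = 88.51 m.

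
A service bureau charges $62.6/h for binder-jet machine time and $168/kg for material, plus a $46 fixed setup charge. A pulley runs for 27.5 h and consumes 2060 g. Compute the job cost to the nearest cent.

Time charge = 62.6 × 27.5, so $1721.50.
Material cost = 168 × 2060/1000 = $346.08.
Total = 1721.50 + 346.08 + 46 = $2113.58.

$2113.58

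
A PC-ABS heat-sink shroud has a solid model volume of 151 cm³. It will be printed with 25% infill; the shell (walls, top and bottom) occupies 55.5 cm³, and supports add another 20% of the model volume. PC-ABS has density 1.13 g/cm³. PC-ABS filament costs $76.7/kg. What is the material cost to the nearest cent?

Infill region = 151 − 55.5 = 95.5 cm³.
Deposited infill = 0.25 × 95.5 = 23.875 cm³.
Support = 0.20 × 151, so 30.2 cm³.
Total extruded = 55.5 + 23.875 + 30.2, so 109.575 cm³.
Mass = 109.575 × 1.13 = 123.81975 g.
At $76.7/kg: 123.81975/1000 × 76.7 = $9.50.

$9.50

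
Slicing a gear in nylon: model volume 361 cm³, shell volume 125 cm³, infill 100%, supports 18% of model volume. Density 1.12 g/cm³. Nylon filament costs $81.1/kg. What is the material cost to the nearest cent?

Interior volume = 361 − 125, so 236 cm³.
Infill deposited: 1.00 × 236 → 236 cm³.
Support: 0.18 × 361 → 64.98 cm³.
Total extruded = 125 + 236 + 64.98, so 425.98 cm³.
Mass: 425.98 × 1.12 → 477.0976 g.
At $81.1/kg: 477.0976/1000 × 81.1 = $38.69.

$38.69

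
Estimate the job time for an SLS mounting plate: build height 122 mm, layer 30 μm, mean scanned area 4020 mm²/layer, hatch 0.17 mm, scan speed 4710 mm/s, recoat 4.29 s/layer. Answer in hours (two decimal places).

10.52 hours

Number of layers: 122 / 0.03 → 4067 (rounded up).
Per-layer scan distance = 4020 / 0.17, so 23647.1 mm.
Laser time per layer = 23647.1 / 4710, so 5.0206 s.
Per-layer time: 5.0206 + 4.29 → 9.3106 s.
Total: 4067 × 9.3106 s = 37866.2102 s → 10.52 hours.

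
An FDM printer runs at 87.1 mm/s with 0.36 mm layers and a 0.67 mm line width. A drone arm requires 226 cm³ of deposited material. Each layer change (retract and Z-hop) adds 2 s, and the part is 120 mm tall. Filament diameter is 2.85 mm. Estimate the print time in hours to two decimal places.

3.17 hours

Bead cross-section = 0.36 × 0.67, so 0.2412 mm².
Total extruded path = 226000/0.2412 = 936981.8 mm.
Extrusion time = 936981.8 / 87.1 = 10757.5 s.
Layer count = ceil(120 / 0.36) = 334.
Layer-change overhead = 334 × 2, so 668 s.
Altogether 10757.5 + 668 = 11425.5 s, i.e. 3.17 hours.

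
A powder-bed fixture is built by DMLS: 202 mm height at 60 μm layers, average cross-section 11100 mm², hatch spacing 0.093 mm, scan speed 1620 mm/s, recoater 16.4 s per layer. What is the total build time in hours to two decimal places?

84.25 hours

Number of layers: 202 / 0.06 → 3367 (rounded up).
Scan path per layer: 11100 / 0.093 → 119354.8 mm.
Laser time per layer = 119354.8 / 1620 = 73.6758 s.
Layer cycle = 73.6758 + 16.4, so 90.0758 s.
Total: 3367 × 90.0758 s = 303285.2186 s → 84.25 hours.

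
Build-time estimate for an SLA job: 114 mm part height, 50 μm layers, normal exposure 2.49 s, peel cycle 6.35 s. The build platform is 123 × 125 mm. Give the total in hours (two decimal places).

5.60 hours

Layer count = ceil(114 / 0.05) = 2280.
Each layer takes = 2.49 + 6.35 = 8.84 s.
Total = 2280 × 8.84 = 20155.2 s = 5.60 hours.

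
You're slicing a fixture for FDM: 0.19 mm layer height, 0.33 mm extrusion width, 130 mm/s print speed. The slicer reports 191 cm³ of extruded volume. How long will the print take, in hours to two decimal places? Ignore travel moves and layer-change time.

Extrusion cross-section = 0.19 × 0.33 = 0.0627 mm².
Total extruded path = 191000/0.0627 = 3046252 mm.
Extrusion time = 3046252 / 130 = 23432.7 s.
Converting: 23432.7 s = 6.51 hours.

6.51 hours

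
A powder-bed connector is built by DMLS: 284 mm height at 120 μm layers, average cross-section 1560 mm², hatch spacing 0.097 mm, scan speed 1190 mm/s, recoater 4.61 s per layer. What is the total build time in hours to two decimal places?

11.92 hours

Layer count = ceil(284 / 0.12) = 2367.
Scan path per layer = 1560 / 0.097 = 16082.5 mm.
Scan time per layer: 16082.5 / 1190 → 13.5147 s.
Time per layer = 13.5147 + 4.61, so 18.1247 s.
Total: 2367 × 18.1247 s = 42901.1649 s → 11.92 hours.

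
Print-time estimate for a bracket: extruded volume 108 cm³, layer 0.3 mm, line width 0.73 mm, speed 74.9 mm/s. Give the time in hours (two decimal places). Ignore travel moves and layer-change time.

1.83 hours

Extrusion cross-section: 0.3 × 0.73 → 0.219 mm².
Path length: 108000 mm³ / 0.219 mm² → 493150.7 mm.
Time extruding: 493150.7 / 74.9 → 6584.1 s.
6584.1 s = 1.83 hours.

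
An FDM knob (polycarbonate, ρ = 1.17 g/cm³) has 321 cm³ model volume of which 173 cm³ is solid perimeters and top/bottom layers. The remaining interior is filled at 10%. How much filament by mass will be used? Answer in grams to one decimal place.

Interior volume = 321 − 173, so 148 cm³.
Infill volume: 0.10 × 148 → 14.8 cm³.
Total extruded: 173 + 14.8 → 187.8 cm³.
Mass = 187.8 × 1.17, so 219.726 g.

219.7 g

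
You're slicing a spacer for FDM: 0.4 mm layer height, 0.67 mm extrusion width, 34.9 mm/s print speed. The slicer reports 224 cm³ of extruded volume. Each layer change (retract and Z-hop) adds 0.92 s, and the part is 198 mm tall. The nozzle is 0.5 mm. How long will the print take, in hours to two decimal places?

6.78 hours

Extrusion cross-section = 0.4 × 0.67 = 0.268 mm².
Toolpath length = 224 cm³ / 0.268 mm² = 224000 / 0.268 = 835820.9 mm.
Time extruding = 835820.9 / 34.9 = 23949 s.
Number of layers: 198 / 0.4 → 495 (rounded up).
Layer-change overhead = 495 × 0.92, so 455.4 s.
Altogether 23949 + 455.4 = 24404.4 s, i.e. 6.78 hours.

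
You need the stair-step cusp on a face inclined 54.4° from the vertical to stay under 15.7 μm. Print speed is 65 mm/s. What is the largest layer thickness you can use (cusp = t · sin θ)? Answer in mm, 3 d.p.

0.019 mm

sin(54.4°) = 0.8131; t_max = 0.0157/0.8131 = 0.019 mm.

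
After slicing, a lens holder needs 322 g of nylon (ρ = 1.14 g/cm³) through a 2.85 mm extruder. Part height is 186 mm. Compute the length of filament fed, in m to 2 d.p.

Extruded volume: 322/1.14 = 282.4561 cm³ (282456.1 mm³).
Cross-section of 2.85 mm filament: π·(2.85/2)² = 6.3794 mm².
Length = 282456.1 / 6.3794 = 44276.28 mm = 44.28 m.

44.28 m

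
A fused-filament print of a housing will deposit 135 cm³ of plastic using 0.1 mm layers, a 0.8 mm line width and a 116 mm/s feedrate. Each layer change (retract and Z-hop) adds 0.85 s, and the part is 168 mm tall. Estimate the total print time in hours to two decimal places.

Extrusion cross-section: 0.1 × 0.8 → 0.08 mm².
Toolpath length = 135 cm³ / 0.08 mm² = 135000 / 0.08 = 1687500 mm.
Extrusion time: 1687500 / 116 → 14547.4 s.
Layer count = ceil(168 / 0.1) = 1680.
Layer-change overhead: 1680 × 0.85 → 1428 s.
Total = 14547.4 + 1428 = 15975.4 s = 4.44 hours.

4.44 hours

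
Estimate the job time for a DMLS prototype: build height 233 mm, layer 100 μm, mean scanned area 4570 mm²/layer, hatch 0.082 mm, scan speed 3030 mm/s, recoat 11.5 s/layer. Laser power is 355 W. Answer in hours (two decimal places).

19.35 hours

Layers = ⌈233/0.1⌉ = 2330.
Per-layer scan distance: 4570 / 0.082 → 55731.7 mm.
Laser time per layer = 55731.7 / 3030 = 18.3933 s.
Per-layer time = 18.3933 + 11.5, so 29.8933 s.
2330 layers × 29.8933 s/layer = 69651.389 s, i.e. 19.35 hours.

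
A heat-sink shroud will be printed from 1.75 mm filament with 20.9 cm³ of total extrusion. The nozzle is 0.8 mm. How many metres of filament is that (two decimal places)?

Cross-section of 1.75 mm filament: π·(1.75/2)² = 2.4053 mm².
Length = 20.9 cm³ / 2.4053 mm² = 20900 / 2.4053 = 8689.14 mm = 8.69 m.

8.69 m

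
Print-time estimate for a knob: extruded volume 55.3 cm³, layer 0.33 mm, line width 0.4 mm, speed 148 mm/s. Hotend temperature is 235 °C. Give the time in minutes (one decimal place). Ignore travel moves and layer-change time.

47.2 minutes

Extrusion cross-section = 0.33 × 0.4 = 0.132 mm².
Toolpath length = 55.3 cm³ / 0.132 mm² = 55300 / 0.132 = 418939.4 mm.
Time extruding = 418939.4 / 148 = 2830.7 s.
That's 2830.7 s → 47.2 minutes.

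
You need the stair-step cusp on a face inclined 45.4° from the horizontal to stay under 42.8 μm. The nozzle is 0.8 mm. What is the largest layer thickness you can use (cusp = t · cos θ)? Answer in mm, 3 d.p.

0.061 mm

Layer height = cusp / cos(45.4°) = 0.0428 / 0.7022 = 0.061 mm.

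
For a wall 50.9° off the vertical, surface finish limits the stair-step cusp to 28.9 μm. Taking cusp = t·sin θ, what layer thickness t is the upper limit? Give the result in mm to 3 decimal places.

0.037 mm

t = h_c / sin θ = 0.0289 / 0.7760 = 0.037 mm.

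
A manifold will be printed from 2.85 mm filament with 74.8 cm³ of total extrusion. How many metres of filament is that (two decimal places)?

11.73 m

A = π r² = π × 1.425² = 6.3794 mm².
Length = 74.8 cm³ / 6.3794 mm² = 74800 / 6.3794 = 11725.24 mm = 11.73 m.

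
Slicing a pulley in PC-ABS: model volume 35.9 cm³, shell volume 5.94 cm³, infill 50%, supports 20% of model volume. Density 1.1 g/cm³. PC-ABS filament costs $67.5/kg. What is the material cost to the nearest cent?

$2.09

Infill region: 35.9 − 5.94 → 29.96 cm³.
Deposited infill: 0.50 × 29.96 → 14.98 cm³.
Support = 0.20 × 35.9, so 7.18 cm³.
Total printed volume: 5.94 + 14.98 + 7.18 → 28.1 cm³.
Mass = 28.1 × 1.1 = 30.91 g.
At $67.5/kg: 30.91/1000 × 67.5 = $2.09.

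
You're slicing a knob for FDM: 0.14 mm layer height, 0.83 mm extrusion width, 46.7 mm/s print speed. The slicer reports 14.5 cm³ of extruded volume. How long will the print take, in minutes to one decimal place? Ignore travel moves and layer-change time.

44.5 minutes

Bead cross-section = 0.14 × 0.83, so 0.1162 mm².
Total extruded path = 14500/0.1162 = 124784.9 mm.
Time extruding = 124784.9 / 46.7, so 2672.1 s.
2672.1 s = 44.5 minutes.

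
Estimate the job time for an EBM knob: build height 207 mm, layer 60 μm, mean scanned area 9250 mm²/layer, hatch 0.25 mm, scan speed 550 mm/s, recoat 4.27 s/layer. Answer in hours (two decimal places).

Layer count = ceil(207 / 0.06) = 3450.
Hatch length per layer = 9250 / 0.25, so 37000 mm.
Per-layer scan time = 37000 / 550 = 67.2727 s.
Layer cycle = 67.2727 + 4.27 = 71.5427 s.
3450 layers × 71.5427 s/layer = 246822.315 s, i.e. 68.56 hours.

68.56 hours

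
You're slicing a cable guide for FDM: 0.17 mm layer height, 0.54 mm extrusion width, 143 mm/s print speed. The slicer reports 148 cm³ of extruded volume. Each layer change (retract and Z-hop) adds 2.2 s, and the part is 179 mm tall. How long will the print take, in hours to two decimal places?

Line area = 0.17 × 0.54 = 0.0918 mm².
Total extruded path = 148000/0.0918 = 1612200.4 mm.
Extrusion time = 1612200.4 / 143 = 11274.1 s.
Number of layers: 179 / 0.17 → 1053 (rounded up).
Non-print overhead = 1053 × 2.2, so 2316.6 s.
Altogether 11274.1 + 2316.6 = 13590.7 s, i.e. 3.78 hours.

3.78 hours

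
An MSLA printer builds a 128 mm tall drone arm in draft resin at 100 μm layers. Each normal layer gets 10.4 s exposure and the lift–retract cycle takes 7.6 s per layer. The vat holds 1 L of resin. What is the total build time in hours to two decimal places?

6.40 hours

Layers = ⌈128/0.1⌉ = 1280.
Cycle time: 10.4 + 7.6 → 18 s.
Build time: 1280 × 18 s = 23040 s, i.e. 6.40 hours.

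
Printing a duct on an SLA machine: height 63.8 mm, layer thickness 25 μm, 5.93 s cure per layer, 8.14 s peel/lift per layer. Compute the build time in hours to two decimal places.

Layers = ⌈63.8/0.025⌉ = 2552.
Each layer takes = 5.93 + 8.14, so 14.07 s.
Build time: 2552 × 14.07 s = 35906.64 s, i.e. 9.97 hours.

9.97 hours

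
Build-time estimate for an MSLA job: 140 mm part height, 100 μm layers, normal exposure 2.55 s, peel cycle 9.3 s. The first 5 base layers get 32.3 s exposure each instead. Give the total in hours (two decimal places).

Layer count = ceil(140 / 0.1) = 1400.
Bottom layers: 5 × (32.3 + 9.3) → 208 s.
Regular layers: 1395 × (2.55 + 9.3) → 16530.75 s.
Sum: 208 + 16530.75 = 16738.75 s → 4.65 hours.

4.65 hours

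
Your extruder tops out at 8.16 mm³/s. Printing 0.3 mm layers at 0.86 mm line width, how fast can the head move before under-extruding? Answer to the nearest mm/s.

32 mm/s

Bead cross-section: 0.3 × 0.86 → 0.258 mm².
Max speed = 8.16 / 0.258 = 31.63 ≈ 32 mm/s.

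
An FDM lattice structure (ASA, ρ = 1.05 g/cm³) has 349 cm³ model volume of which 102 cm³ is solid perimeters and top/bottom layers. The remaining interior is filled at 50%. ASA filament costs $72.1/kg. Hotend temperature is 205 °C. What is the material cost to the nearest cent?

Interior volume = 349 − 102 = 247 cm³.
Infill volume = 0.50 × 247, so 123.5 cm³.
Total extruded: 102 + 123.5 → 225.5 cm³.
Mass = 225.5 × 1.05, so 236.775 g.
At $72.1/kg: 236.775/1000 × 72.1 = $17.07.

$17.07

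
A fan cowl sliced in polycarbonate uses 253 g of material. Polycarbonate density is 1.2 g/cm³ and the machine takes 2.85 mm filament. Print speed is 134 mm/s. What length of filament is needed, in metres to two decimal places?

Extruded volume: 253/1.2 = 210.8333 cm³ (210833.3 mm³).
Filament cross-section = π × (2.85/2)² = 6.3794 mm².
L = V/A = 210833.3/6.3794 = 33049.08 mm → 33.05 m.

33.05 m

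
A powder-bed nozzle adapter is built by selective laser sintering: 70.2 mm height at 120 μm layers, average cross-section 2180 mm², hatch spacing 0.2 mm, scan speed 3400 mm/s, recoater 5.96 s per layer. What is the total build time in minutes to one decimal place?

Layers = ⌈70.2/0.12⌉ = 585.
Scan path per layer: 2180 / 0.2 → 10900 mm.
Scan time per layer: 10900 / 3400 → 3.2059 s.
Time per layer = 3.2059 + 5.96 = 9.1659 s.
585 layers × 9.1659 s/layer = 5362.0515 s, i.e. 89.4 minutes.

89.4 minutes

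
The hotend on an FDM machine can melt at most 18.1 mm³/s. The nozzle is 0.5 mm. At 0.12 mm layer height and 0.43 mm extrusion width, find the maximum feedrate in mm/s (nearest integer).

Extrusion cross-section = 0.12 × 0.43, so 0.0516 mm².
v_max = Q/A = 18.1/0.0516 = 350.78 mm/s → 351 mm/s.

351 mm/s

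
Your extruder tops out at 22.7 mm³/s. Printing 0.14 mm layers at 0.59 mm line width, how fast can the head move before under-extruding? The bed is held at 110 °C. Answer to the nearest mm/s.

275 mm/s

A = 0.14 × 0.59, so 0.0826 mm².
Max speed = 22.7 / 0.0826 = 274.82 ≈ 275 mm/s.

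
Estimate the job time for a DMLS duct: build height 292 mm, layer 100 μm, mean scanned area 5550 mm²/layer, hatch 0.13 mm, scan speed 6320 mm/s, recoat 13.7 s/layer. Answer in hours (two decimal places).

16.59 hours

Number of layers: 292 / 0.1 → 2920 (rounded up).
Hatch length per layer: 5550 / 0.13 → 42692.3 mm.
Scan time per layer = 42692.3 / 6320 = 6.7551 s.
Per-layer time = 6.7551 + 13.7 = 20.4551 s.
2920 layers × 20.4551 s/layer = 59728.892 s, i.e. 16.59 hours.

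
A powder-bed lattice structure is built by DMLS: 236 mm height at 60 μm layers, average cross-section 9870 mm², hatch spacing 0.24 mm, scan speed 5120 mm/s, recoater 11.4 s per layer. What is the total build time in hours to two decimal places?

Number of layers: 236 / 0.06 → 3934 (rounded up).
Hatch length per layer = 9870 / 0.24, so 41125 mm.
Laser time per layer: 41125 / 5120 → 8.0322 s.
Time per layer = 8.0322 + 11.4 = 19.4322 s.
Total: 3934 × 19.4322 s = 76446.2748 s → 21.24 hours.

21.24 hours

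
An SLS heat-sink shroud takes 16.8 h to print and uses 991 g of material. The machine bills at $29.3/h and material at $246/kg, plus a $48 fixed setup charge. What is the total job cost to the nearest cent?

$784.03

Time charge = 29.3 × 16.8 = $492.24.
Material charge = 246 × 991/1000 = $243.786.
Adding setup: 492.24 + 243.786 + 48 → 784.026 ≈ $784.03.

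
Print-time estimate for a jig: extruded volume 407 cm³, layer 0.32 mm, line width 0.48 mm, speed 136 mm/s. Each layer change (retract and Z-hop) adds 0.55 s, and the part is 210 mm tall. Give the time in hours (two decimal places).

5.51 hours

Bead cross-section: 0.32 × 0.48 → 0.1536 mm².
Toolpath length = 407 cm³ / 0.1536 mm² = 407000 / 0.1536 = 2649739.6 mm.
Print-move time: 2649739.6 / 136 → 19483.4 s.
Layer count = ceil(210 / 0.32) = 657.
Layer-change overhead = 657 × 0.55, so 361.35 s.
Total = 19483.4 + 361.35 = 19844.75 s = 5.51 hours.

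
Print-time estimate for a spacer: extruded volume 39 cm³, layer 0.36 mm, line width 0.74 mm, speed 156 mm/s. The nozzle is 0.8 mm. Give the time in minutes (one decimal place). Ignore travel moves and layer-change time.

Line area = 0.36 × 0.74, so 0.2664 mm².
Toolpath length = 39 cm³ / 0.2664 mm² = 39000 / 0.2664 = 146396.4 mm.
Time extruding = 146396.4 / 156 = 938.4 s.
938.4 s = 15.6 minutes.

15.6 minutes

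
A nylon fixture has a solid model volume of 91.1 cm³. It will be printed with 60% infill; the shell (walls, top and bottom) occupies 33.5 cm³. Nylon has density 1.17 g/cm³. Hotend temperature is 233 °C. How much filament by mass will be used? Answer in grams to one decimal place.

Interior volume = 91.1 − 33.5 = 57.6 cm³.
Deposited infill = 0.60 × 57.6, so 34.56 cm³.
Total printed volume = 33.5 + 34.56, so 68.06 cm³.
Mass = 68.06 × 1.17, so 79.6302 g.

79.6 g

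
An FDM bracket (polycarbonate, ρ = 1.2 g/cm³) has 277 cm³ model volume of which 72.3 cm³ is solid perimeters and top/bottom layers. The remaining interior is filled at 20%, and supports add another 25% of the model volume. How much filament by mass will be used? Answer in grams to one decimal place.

219.0 g

Infill region: 277 − 72.3 → 204.7 cm³.
Deposited infill: 0.20 × 204.7 → 40.94 cm³.
Support: 0.25 × 277 → 69.25 cm³.
Total extruded: 72.3 + 40.94 + 69.25 → 182.49 cm³.
Mass = 182.49 × 1.2 = 218.988 g.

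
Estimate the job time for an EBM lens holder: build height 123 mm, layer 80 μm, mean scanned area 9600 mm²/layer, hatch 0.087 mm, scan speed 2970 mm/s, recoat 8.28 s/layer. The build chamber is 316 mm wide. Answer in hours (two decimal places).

19.41 hours

Layer count = ceil(123 / 0.08) = 1538.
Per-layer scan distance = 9600 / 0.087 = 110344.8 mm.
Per-layer scan time = 110344.8 / 2970, so 37.1531 s.
Layer cycle = 37.1531 + 8.28 = 45.4331 s.
Build time = 1538 × 45.4331 = 69876.1078 s = 19.41 hours.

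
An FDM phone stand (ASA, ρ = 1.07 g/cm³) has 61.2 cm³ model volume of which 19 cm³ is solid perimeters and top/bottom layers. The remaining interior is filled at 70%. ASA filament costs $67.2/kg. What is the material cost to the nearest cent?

$3.49

Volume inside the shell = 61.2 − 19 = 42.2 cm³.
Deposited infill: 0.70 × 42.2 → 29.54 cm³.
Deposited volume = 19 + 29.54, so 48.54 cm³.
Mass: 48.54 × 1.07 → 51.9378 g.
At $67.2/kg: 51.9378/1000 × 67.2 = $3.49.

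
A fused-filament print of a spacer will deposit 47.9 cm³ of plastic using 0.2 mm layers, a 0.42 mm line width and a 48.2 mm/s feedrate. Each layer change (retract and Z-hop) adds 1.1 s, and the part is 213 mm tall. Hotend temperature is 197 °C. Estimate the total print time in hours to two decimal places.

3.61 hours

Line area = 0.2 × 0.42 = 0.084 mm².
Total extruded path = 47900/0.084 = 570238.1 mm.
Time extruding: 570238.1 / 48.2 → 11830.7 s.
Layers = ⌈213/0.2⌉ = 1065.
Z-hop total = 1065 × 1.1, so 1171.5 s.
Total = 11830.7 + 1171.5 = 13002.2 s = 3.61 hours.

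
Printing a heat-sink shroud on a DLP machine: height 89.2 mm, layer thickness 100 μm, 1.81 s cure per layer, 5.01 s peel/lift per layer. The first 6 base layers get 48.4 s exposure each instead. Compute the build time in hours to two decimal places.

Number of layers: 89.2 / 0.1 → 892 (rounded up).
Base layers: 6 × (48.4 + 5.01) → 320.46 s.
Normal layers = 886 × (1.81 + 5.01) = 6042.52 s.
Sum: 320.46 + 6042.52 = 6362.98 s → 1.77 hours.

1.77 hours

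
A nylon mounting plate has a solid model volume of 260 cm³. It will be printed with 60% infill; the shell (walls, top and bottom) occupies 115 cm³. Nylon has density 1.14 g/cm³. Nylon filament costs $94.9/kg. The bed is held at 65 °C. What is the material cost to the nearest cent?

$21.85

Volume inside the shell: 260 − 115 → 145 cm³.
Infill volume: 0.60 × 145 → 87 cm³.
Total extruded = 115 + 87 = 202 cm³.
Mass = 202 × 1.14, so 230.28 g.
Cost = 230.28 g / 1000 × $94.9/kg = $21.85.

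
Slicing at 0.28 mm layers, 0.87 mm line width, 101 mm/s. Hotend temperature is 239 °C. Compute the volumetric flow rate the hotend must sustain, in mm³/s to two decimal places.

24.60

A = 0.28 × 0.87, so 0.2436 mm².
Q = v·A = 101 × 0.2436 = 24.60 mm³/s.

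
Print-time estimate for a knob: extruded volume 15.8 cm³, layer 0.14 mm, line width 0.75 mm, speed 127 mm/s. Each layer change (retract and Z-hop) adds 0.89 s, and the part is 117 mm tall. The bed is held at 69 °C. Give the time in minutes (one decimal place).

32.1 minutes

Bead cross-section = 0.14 × 0.75 = 0.105 mm².
Total extruded path = 15800/0.105 = 150476.2 mm.
Print-move time = 150476.2 / 127, so 1184.9 s.
Layers = ⌈117/0.14⌉ = 836.
Non-print overhead = 836 × 0.89, so 744.04 s.
Total = 1184.9 + 744.04 = 1928.94 s = 32.1 minutes.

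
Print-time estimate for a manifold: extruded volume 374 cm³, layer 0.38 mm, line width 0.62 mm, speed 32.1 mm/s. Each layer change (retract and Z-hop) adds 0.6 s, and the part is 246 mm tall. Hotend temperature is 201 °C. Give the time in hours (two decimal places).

13.84 hours

Bead cross-section = 0.38 × 0.62, so 0.2356 mm².
Path length: 374000 mm³ / 0.2356 mm² → 1587436.3 mm.
Print-move time: 1587436.3 / 32.1 → 49452.8 s.
Number of layers: 246 / 0.38 → 648 (rounded up).
Z-hop total = 648 × 0.6 = 388.8 s.
Altogether 49452.8 + 388.8 = 49841.6 s, i.e. 13.84 hours.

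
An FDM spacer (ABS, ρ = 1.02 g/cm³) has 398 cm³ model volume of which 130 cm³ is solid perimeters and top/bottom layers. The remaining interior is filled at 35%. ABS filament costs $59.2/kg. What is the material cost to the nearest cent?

$13.51

Interior volume = 398 − 130, so 268 cm³.
Infill deposited = 0.35 × 268, so 93.8 cm³.
Total printed volume: 130 + 93.8 → 223.8 cm³.
Mass = 223.8 × 1.02 = 228.276 g.
At $59.2/kg: 228.276/1000 × 59.2 = $13.51.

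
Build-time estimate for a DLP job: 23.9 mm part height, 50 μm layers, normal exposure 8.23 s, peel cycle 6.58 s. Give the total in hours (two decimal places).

Layers = ⌈23.9/0.05⌉ = 478.
Per-layer time = 8.23 + 6.58, so 14.81 s.
Build time: 478 × 14.81 s = 7079.18 s, i.e. 1.97 hours.

1.97 hours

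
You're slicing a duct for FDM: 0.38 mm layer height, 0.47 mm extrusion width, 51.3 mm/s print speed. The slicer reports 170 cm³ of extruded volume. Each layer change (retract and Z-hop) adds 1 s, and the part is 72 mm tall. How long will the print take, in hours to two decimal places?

5.21 hours

Bead cross-section = 0.38 × 0.47 = 0.1786 mm².
Toolpath length = 170 cm³ / 0.1786 mm² = 170000 / 0.1786 = 951847.7 mm.
Extrusion time = 951847.7 / 51.3, so 18554.5 s.
Number of layers: 72 / 0.38 → 190 (rounded up).
Z-hop total = 190 × 1, so 190 s.
Altogether 18554.5 + 190 = 18744.5 s, i.e. 5.21 hours.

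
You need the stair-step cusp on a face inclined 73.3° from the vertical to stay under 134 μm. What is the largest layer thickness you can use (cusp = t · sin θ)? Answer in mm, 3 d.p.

0.140 mm

sin(73.3°) = 0.9578; t_max = 0.134/0.9578 = 0.140 mm.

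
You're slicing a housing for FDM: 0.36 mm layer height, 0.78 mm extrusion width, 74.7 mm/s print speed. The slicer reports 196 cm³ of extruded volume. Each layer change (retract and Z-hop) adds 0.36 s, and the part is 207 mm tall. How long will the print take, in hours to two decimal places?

Bead cross-section = 0.36 × 0.78, so 0.2808 mm².
Toolpath length = 196 cm³ / 0.2808 mm² = 196000 / 0.2808 = 698005.7 mm.
Time extruding: 698005.7 / 74.7 → 9344.1 s.
Layers = ⌈207/0.36⌉ = 575.
Layer-change overhead = 575 × 0.36, so 207 s.
Total = 9344.1 + 207 = 9551.1 s = 2.65 hours.

2.65 hours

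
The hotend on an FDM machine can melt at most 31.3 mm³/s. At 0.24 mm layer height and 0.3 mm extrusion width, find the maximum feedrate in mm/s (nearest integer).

435 mm/s

Extrusion cross-section = 0.24 × 0.3, so 0.072 mm².
Max speed = 31.3 / 0.072 = 434.72 ≈ 435 mm/s.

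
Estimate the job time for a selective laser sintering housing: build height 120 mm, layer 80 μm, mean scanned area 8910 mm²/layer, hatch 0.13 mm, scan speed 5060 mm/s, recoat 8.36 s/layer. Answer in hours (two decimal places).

9.13 hours

Number of layers: 120 / 0.08 → 1500 (rounded up).
Hatch length per layer = 8910 / 0.13 = 68538.5 mm.
Per-layer scan time = 68538.5 / 5060 = 13.5452 s.
Layer cycle: 13.5452 + 8.36 → 21.9052 s.
Build time = 1500 × 21.9052 = 32857.8 s = 9.13 hours.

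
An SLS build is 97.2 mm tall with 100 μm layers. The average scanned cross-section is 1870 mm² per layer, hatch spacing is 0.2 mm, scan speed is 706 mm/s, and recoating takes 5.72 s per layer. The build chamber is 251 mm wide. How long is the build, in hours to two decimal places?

5.12 hours

Layer count = ceil(97.2 / 0.1) = 972.
Hatch length per layer = 1870 / 0.2, so 9350 mm.
Scan time per layer = 9350 / 706, so 13.2436 s.
Layer cycle = 13.2436 + 5.72, so 18.9636 s.
972 layers × 18.9636 s/layer = 18432.6192 s, i.e. 5.12 hours.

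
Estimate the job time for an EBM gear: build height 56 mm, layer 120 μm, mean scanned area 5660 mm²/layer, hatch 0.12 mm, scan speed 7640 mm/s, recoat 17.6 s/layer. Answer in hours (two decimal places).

Layers = ⌈56/0.12⌉ = 467.
Hatch length per layer = 5660 / 0.12 = 47166.7 mm.
Scan time per layer = 47166.7 / 7640 = 6.1737 s.
Time per layer = 6.1737 + 17.6 = 23.7737 s.
Build time = 467 × 23.7737 = 11102.3179 s = 3.08 hours.

3.08 hours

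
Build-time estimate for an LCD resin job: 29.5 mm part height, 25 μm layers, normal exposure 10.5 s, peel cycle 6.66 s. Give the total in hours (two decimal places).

5.62 hours

Number of layers: 29.5 / 0.025 → 1180 (rounded up).
Per-layer time = 10.5 + 6.66, so 17.16 s.
Build time: 1180 × 17.16 s = 20248.8 s, i.e. 5.62 hours.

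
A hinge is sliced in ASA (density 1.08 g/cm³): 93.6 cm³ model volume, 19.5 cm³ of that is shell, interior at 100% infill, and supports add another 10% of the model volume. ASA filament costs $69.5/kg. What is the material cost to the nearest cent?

Volume inside the shell: 93.6 − 19.5 → 74.1 cm³.
Infill volume: 1.00 × 74.1 → 74.1 cm³.
Support: 0.10 × 93.6 → 9.36 cm³.
Total printed volume: 19.5 + 74.1 + 9.36 → 102.96 cm³.
Mass: 102.96 × 1.08 → 111.1968 g.
Cost = 111.1968 g / 1000 × $69.5/kg = $7.73.

$7.73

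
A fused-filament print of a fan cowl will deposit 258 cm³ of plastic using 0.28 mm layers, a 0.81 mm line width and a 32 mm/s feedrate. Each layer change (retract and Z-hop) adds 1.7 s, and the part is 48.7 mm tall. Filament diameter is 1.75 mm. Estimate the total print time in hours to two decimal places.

9.96 hours

Extrusion cross-section: 0.28 × 0.81 → 0.2268 mm².
Total extruded path = 258000/0.2268 = 1137566.1 mm.
Time extruding: 1137566.1 / 32 → 35548.9 s.
Layer count = ceil(48.7 / 0.28) = 174.
Z-hop total: 174 × 1.7 → 295.8 s.
Altogether 35548.9 + 295.8 = 35844.7 s, i.e. 9.96 hours.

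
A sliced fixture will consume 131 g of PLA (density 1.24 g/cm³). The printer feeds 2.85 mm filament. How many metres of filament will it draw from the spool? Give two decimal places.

Extruded volume: 131/1.24 = 105.6452 cm³ (105645.2 mm³).
Cross-section of 2.85 mm filament: π·(2.85/2)² = 6.3794 mm².
L = V/A = 105645.2/6.3794 = 16560.37 mm → 16.56 m.

16.56 m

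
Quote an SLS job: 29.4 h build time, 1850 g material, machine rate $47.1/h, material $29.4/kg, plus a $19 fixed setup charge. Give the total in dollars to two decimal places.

Machine cost = 47.1 × 29.4, so $1384.74.
Feedstock cost = 29.4 × 1850/1000, so $54.39.
Adding setup: 1384.74 + 54.39 + 19 → $1458.13.

$1458.13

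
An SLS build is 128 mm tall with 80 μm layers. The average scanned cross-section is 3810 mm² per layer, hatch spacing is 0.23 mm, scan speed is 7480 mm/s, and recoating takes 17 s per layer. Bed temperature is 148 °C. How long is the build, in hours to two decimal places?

8.54 hours

Layers = ⌈128/0.08⌉ = 1600.
Hatch length per layer = 3810 / 0.23, so 16565.2 mm.
Laser time per layer = 16565.2 / 7480, so 2.2146 s.
Per-layer time: 2.2146 + 17 → 19.2146 s.
Total: 1600 × 19.2146 s = 30743.36 s → 8.54 hours.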